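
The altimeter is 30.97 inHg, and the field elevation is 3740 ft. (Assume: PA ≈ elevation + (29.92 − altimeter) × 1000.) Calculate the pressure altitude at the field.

Pressure correction = (29.92 − 30.97) × 1000 = -1050 ft.
Pressure altitude = 3740 + (-1050) = 2690 ft.

2690 ft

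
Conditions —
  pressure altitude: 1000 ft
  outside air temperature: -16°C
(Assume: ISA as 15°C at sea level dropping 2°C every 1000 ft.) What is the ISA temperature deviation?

ISA temperature at 1000 ft = 15 − 2 × (1000/1000) = 13°C.
Deviation = OAT − ISA = -16 − 13 = -29°C.

ISA-29°C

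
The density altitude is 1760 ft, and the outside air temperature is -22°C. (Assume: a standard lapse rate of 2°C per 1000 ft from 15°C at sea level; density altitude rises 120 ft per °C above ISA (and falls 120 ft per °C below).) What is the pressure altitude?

DA = PA + 120 × (OAT − (15 − 2·PA/1000)) = PA + 120·OAT − 1800 + 0.24·PA = 1.24·PA + 120·OAT − 1800.
So 1.24·PA = 1760 − 120 × (-22) + 1800 = 6200.
PA = 6200 / 1.24 = 5000 ft.

5000 ft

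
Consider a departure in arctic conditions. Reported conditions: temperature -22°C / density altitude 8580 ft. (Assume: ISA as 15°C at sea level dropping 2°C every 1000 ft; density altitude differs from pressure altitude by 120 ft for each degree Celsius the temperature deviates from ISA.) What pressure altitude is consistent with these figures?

DA = PA + 120 × (OAT − (15 − 2·PA/1000)) = PA + 120·OAT − 1800 + 0.24·PA = 1.24·PA + 120·OAT − 1800.
So 1.24·PA = 8580 − 120 × (-22) + 1800 = 13020.
PA = 13020 / 1.24 = 10500 ft.

10500 ft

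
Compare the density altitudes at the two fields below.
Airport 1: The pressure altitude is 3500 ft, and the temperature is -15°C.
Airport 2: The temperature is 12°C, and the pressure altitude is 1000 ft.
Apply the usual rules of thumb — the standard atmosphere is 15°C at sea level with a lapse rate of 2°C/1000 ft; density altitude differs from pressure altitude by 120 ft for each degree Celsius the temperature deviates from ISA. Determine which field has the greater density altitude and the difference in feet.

Airport 2 by 140 ft

Airport 1: ISA temp = 8°C, deviation -23°C, DA = 3500 + 120 × (-23) = 740 ft.
Airport 2: ISA temp = 13°C, deviation -1°C, DA = 1000 + 120 × (-1) = 880 ft.
Airport 2 is higher by 880 − 740 = 140 ft.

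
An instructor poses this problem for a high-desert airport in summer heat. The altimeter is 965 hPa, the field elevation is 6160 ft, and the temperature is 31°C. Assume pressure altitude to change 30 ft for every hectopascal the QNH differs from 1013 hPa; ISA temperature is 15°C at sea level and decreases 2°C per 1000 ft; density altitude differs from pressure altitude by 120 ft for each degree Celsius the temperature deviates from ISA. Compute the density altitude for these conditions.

11344 ft

Pressure altitude = 6160 + (1013 − 965) × 30 = 6160 + (+1440) = 7600 ft.
ISA temperature at 7600 ft = 15 − 2 × (7600/1000) = -0.2°C.
ISA deviation = 31 − (-0.2) = +31.2°C.
Density altitude = 7600 + 120 × (31.2) = 11344 ft.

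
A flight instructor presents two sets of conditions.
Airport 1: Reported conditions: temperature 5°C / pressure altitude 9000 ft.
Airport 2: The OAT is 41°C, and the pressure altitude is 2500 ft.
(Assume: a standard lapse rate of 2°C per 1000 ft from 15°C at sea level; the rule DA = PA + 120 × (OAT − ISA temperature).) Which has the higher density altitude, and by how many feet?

Airport 1: ISA temp = -3°C, deviation +8°C, DA = 9000 + 120 × 8 = 9960 ft.
Airport 2: ISA temp = 10°C, deviation +31°C, DA = 2500 + 120 × 31 = 6220 ft.
Airport 1 is higher by 9960 − 6220 = 3740 ft.

Airport 1 by 3740 ft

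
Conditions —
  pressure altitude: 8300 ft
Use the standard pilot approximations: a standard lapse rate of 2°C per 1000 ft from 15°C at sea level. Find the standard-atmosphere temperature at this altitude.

ISA temperature = 15 − 2 × (8300/1000) = 15 − 16.6 = -1.6°C.

-1.6°C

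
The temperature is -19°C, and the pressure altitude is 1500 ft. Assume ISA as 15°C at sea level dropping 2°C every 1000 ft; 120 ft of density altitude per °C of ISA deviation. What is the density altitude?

-2220 ft

ISA temperature at 1500 ft = 15 − 2 × (1500/1000) = 12°C.
ISA deviation = -19 − 12 = -31°C.
Density altitude = 1500 + 120 × (-31) = 1500 + (-3720) = -2220 ft.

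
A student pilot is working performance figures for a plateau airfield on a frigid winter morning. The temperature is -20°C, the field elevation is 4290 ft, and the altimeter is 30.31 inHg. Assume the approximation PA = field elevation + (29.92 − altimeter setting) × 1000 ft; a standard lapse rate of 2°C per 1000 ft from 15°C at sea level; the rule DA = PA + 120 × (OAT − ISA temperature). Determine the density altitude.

636 ft

Pressure altitude = 4290 + (29.92 − 30.31) × 1000 = 4290 + (-390) = 3900 ft.
ISA temperature at 3900 ft = 15 − 2 × (3900/1000) = 7.2°C.
ISA deviation = -20 − 7.2 = -27.2°C.
Density altitude = 3900 + 120 × (-27.2) = 636 ft.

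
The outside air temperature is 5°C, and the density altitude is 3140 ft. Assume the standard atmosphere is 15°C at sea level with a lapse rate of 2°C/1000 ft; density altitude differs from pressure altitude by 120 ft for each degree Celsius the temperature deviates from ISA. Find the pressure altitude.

DA = PA + 120 × (OAT − (15 − 2·PA/1000)) = PA + 120·OAT − 1800 + 0.24·PA = 1.24·PA + 120·OAT − 1800.
So 1.24·PA = 3140 − 120 × 5 + 1800 = 4340.
PA = 4340 / 1.24 = 3500 ft.

3500 ft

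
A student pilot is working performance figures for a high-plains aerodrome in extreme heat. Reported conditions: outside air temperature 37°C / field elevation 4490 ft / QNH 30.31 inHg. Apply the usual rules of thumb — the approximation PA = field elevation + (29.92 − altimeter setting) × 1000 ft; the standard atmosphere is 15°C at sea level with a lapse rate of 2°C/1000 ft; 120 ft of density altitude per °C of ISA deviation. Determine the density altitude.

7724 ft

Pressure altitude = 4490 + (29.92 − 30.31) × 1000 = 4490 + (-390) = 4100 ft.
ISA temperature at 4100 ft = 15 − 2 × (4100/1000) = 6.8°C.
ISA deviation = 37 − 6.8 = +30.2°C.
Density altitude = 4100 + 120 × (30.2) = 7724 ft.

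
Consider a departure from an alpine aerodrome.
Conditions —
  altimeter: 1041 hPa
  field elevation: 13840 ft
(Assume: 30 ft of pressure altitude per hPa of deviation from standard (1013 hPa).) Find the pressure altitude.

13000 ft

Pressure correction = (1013 − 1041) × 30 = -840 ft.
Pressure altitude = 13840 + (-840) = 13000 ft.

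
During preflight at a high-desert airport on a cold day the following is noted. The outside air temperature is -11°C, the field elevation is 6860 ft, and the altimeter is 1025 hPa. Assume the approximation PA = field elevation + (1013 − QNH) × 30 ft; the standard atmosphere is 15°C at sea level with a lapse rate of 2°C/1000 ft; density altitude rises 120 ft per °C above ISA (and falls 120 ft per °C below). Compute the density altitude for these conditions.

Pressure altitude = 6860 + (1013 − 1025) × 30 = 6860 + (-360) = 6500 ft.
ISA temperature at 6500 ft = 15 − 2 × (6500/1000) = 2°C.
ISA deviation = -11 − 2 = -13°C.
Density altitude = 6500 + 120 × (-13) = 4940 ft.

4940 ft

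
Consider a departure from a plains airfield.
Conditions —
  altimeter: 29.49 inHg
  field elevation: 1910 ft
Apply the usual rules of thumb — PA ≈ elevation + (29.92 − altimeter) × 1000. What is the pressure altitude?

2340 ft

Pressure correction = (29.92 − 29.49) × 1000 = +430 ft.
Pressure altitude = 1910 + (+430) = 2340 ft.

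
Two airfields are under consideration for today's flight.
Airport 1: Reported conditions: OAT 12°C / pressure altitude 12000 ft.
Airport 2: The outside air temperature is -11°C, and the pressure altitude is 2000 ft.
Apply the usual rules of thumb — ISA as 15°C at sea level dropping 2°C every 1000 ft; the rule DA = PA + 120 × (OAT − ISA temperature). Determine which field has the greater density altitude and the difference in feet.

Airport 1 by 15160 ft

Airport 1: ISA temp = -9°C, deviation +21°C, DA = 12000 + 120 × 21 = 14520 ft.
Airport 2: ISA temp = 11°C, deviation -22°C, DA = 2000 + 120 × (-22) = -640 ft.
Airport 1 is higher by 14520 − (-640) = 15160 ft.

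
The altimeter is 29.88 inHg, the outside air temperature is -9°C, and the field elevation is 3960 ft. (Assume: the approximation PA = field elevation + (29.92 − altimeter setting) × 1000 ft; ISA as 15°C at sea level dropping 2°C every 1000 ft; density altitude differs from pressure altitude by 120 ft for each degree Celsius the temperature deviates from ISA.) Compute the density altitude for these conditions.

Pressure altitude = 3960 + (29.92 − 29.88) × 1000 = 3960 + (+40) = 4000 ft.
ISA temperature at 4000 ft = 15 − 2 × (4000/1000) = 7°C.
ISA deviation = -9 − 7 = -16°C.
Density altitude = 4000 + 120 × (-16) = 2080 ft.

2080 ft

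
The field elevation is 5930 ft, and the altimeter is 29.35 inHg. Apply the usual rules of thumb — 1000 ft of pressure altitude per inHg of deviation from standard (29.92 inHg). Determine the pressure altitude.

Pressure correction = (29.92 − 29.35) × 1000 = +570 ft.
Pressure altitude = 5930 + (+570) = 6500 ft.

6500 ft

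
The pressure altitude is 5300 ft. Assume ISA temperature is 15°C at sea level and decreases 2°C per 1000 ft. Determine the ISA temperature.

ISA temperature = 15 − 2 × (5300/1000) = 15 − 10.6 = 4.4°C.

4.4°C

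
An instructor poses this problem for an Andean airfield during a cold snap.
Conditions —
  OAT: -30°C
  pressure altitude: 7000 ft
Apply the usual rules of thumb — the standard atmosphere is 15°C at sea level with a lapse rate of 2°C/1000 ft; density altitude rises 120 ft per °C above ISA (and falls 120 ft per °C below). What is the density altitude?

ISA temperature at 7000 ft = 15 − 2 × (7000/1000) = 1°C.
ISA deviation = -30 − 1 = -31°C.
Density altitude = 7000 + 120 × (-31) = 7000 + (-3720) = 3280 ft.

3280 ft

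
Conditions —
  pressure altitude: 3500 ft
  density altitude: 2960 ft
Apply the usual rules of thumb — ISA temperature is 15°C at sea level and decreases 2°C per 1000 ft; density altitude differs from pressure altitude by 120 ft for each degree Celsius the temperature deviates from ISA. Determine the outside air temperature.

3.5°C

Density altitude − pressure altitude = 2960 − 3500 = -540 ft.
At 120 ft/°C that is an ISA deviation of -540/120 = -4.5°C.
ISA temperature at 3500 ft = 15 − 2 × (3500/1000) = 8°C.
OAT = ISA + deviation = 8 + (-4.5) = 3.5°C.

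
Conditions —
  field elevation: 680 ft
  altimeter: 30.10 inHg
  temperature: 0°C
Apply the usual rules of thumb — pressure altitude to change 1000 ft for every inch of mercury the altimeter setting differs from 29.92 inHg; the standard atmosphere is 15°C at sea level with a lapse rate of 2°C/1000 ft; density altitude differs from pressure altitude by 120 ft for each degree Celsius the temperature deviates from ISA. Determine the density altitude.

-1180 ft

Pressure altitude = 680 + (29.92 − 30.10) × 1000 = 680 + (-180) = 500 ft.
ISA temperature at 500 ft = 15 − 2 × (500/1000) = 14°C.
ISA deviation = 0 − 14 = -14°C.
Density altitude = 500 + 120 × (-14) = -1180 ft.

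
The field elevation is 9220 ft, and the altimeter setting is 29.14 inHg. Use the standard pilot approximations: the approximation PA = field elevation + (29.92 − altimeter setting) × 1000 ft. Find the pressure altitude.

10000 ft

Pressure correction = (29.92 − 29.14) × 1000 = +780 ft.
Pressure altitude = 9220 + (+780) = 10000 ft.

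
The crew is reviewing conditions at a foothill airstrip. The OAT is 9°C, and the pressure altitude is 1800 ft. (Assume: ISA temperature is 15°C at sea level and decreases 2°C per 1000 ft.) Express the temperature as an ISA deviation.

ISA-2.4°C

ISA temperature at 1800 ft = 15 − 2 × (1800/1000) = 11.4°C.
Deviation = OAT − ISA = 9 − 11.4 = -2.4°C.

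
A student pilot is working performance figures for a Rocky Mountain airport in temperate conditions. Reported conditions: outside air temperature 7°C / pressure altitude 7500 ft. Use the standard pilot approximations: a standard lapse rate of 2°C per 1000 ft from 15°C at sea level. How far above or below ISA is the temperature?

ISA temperature at 7500 ft = 15 − 2 × (7500/1000) = 0°C.
Deviation = OAT − ISA = 7 − 0 = +7°C.

ISA+7°C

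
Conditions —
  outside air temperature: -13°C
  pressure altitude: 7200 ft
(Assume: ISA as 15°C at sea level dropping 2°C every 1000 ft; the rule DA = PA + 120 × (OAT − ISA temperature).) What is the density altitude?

5568 ft

ISA temperature at 7200 ft = 15 − 2 × (7200/1000) = 0.6°C.
ISA deviation = -13 − 0.6 = -13.6°C.
Density altitude = 7200 + 120 × (-13.6) = 7200 + (-1632) = 5568 ft.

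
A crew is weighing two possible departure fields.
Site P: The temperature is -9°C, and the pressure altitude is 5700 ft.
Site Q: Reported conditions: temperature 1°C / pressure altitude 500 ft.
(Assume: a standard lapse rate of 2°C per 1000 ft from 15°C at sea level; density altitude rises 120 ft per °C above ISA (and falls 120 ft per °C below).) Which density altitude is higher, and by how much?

Site P by 5248 ft

Site P: ISA temp = 3.6°C, deviation -12.6°C, DA = 5700 + 120 × (-12.6) = 4188 ft.
Site Q: ISA temp = 14°C, deviation -13°C, DA = 500 + 120 × (-13) = -1060 ft.
Site P is higher by 4188 − (-1060) = 5248 ft.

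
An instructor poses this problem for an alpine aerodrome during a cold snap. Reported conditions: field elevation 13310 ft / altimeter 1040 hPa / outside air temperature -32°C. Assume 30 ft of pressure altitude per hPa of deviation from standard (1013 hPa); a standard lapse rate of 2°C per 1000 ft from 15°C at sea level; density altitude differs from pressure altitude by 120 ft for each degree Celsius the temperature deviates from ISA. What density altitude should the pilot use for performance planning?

Pressure altitude = 13310 + (1013 − 1040) × 30 = 13310 + (-810) = 12500 ft.
ISA temperature at 12500 ft = 15 − 2 × (12500/1000) = -10°C.
ISA deviation = -32 − (-10) = -22°C.
Density altitude = 12500 + 120 × (-22) = 9860 ft.

9860 ft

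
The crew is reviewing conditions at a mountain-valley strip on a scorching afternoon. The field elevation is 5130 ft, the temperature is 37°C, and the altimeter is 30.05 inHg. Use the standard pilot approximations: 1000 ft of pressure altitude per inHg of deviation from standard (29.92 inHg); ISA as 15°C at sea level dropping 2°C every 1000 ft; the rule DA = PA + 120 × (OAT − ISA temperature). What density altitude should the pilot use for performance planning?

Pressure altitude = 5130 + (29.92 − 30.05) × 1000 = 5130 + (-130) = 5000 ft.
ISA temperature at 5000 ft = 15 − 2 × (5000/1000) = 5°C.
ISA deviation = 37 − 5 = +32°C.
Density altitude = 5000 + 120 × (32) = 8840 ft.

8840 ft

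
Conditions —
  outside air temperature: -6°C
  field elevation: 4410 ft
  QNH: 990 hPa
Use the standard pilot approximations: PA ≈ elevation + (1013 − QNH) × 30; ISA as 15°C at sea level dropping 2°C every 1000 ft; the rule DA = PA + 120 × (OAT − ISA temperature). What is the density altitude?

Pressure altitude = 4410 + (1013 − 990) × 30 = 4410 + (+690) = 5100 ft.
ISA temperature at 5100 ft = 15 − 2 × (5100/1000) = 4.8°C.
ISA deviation = -6 − 4.8 = -10.8°C.
Density altitude = 5100 + 120 × (-10.8) = 3804 ft.

3804 ft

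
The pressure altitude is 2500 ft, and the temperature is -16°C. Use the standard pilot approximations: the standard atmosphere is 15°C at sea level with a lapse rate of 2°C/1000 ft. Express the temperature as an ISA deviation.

ISA-26°C

ISA temperature at 2500 ft = 15 − 2 × (2500/1000) = 10°C.
Deviation = OAT − ISA = -16 − 10 = -26°C.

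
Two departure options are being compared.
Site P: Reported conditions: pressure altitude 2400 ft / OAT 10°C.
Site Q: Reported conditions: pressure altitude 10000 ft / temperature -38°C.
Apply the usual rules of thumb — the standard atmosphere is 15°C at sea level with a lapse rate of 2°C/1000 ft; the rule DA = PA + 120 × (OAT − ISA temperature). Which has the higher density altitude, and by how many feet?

Site Q by 3664 ft

Site P: ISA temp = 10.2°C, deviation -0.2°C, DA = 2400 + 120 × (-0.2) = 2376 ft.
Site Q: ISA temp = -5°C, deviation -33°C, DA = 10000 + 120 × (-33) = 6040 ft.
Site Q is higher by 6040 − 2376 = 3664 ft.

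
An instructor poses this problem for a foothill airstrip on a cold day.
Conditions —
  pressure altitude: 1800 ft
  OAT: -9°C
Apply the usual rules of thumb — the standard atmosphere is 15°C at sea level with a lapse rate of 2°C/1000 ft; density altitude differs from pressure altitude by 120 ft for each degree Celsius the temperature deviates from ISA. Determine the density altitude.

ISA temperature at 1800 ft = 15 − 2 × (1800/1000) = 11.4°C.
ISA deviation = -9 − 11.4 = -20.4°C.
Density altitude = 1800 + 120 × (-20.4) = 1800 + (-2448) = -648 ft.

-648 ft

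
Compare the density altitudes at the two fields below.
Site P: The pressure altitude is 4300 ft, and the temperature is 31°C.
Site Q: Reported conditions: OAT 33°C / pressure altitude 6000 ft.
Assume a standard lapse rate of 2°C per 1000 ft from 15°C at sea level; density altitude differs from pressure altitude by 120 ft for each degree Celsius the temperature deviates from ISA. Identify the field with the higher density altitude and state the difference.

Site Q by 2348 ft

Site P: ISA temp = 6.4°C, deviation +24.6°C, DA = 4300 + 120 × 24.6 = 7252 ft.
Site Q: ISA temp = 3°C, deviation +30°C, DA = 6000 + 120 × 30 = 9600 ft.
Site Q is higher by 9600 − 7252 = 2348 ft.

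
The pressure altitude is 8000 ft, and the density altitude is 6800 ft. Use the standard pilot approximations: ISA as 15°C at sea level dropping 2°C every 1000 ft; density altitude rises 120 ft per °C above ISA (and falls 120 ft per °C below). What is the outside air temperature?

-11°C

Density altitude − pressure altitude = 6800 − 8000 = -1200 ft.
At 120 ft/°C that is an ISA deviation of -1200/120 = -10°C.
ISA temperature at 8000 ft = 15 − 2 × (8000/1000) = -1°C.
OAT = ISA + deviation = -1 + (-10) = -11°C.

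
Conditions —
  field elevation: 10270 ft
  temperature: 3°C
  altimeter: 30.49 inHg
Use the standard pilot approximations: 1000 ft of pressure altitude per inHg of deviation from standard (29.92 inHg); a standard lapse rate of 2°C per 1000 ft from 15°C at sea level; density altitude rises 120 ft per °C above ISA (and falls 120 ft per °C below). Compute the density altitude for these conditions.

Pressure altitude = 10270 + (29.92 − 30.49) × 1000 = 10270 + (-570) = 9700 ft.
ISA temperature at 9700 ft = 15 − 2 × (9700/1000) = -4.4°C.
ISA deviation = 3 − (-4.4) = +7.4°C.
Density altitude = 9700 + 120 × (7.4) = 10588 ft.

10588 ft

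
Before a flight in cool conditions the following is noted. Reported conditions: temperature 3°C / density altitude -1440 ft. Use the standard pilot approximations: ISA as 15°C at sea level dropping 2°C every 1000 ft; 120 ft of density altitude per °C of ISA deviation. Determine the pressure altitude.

0 ft

DA = PA + 120 × (OAT − (15 − 2·PA/1000)) = PA + 120·OAT − 1800 + 0.24·PA = 1.24·PA + 120·OAT − 1800.
So 1.24·PA = -1440 − 120 × 3 + 1800 = 0.
PA = 0 / 1.24 = 0 ft.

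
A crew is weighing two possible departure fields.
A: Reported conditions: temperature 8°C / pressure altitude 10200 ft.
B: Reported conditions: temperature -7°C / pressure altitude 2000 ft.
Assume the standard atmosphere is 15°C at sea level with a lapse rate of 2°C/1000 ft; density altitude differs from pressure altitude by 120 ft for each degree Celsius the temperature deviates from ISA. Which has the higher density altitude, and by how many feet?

A: ISA temp = -5.4°C, deviation +13.4°C, DA = 10200 + 120 × 13.4 = 11808 ft.
B: ISA temp = 11°C, deviation -18°C, DA = 2000 + 120 × (-18) = -160 ft.
A is higher by 11808 − (-160) = 11968 ft.

A by 11968 ft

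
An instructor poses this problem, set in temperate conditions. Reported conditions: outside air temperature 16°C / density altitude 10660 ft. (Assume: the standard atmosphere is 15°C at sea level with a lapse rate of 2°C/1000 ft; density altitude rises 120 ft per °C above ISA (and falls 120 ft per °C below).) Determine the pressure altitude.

DA = PA + 120 × (OAT − (15 − 2·PA/1000)) = PA + 120·OAT − 1800 + 0.24·PA = 1.24·PA + 120·OAT − 1800.
So 1.24·PA = 10660 − 120 × 16 + 1800 = 10540.
PA = 10540 / 1.24 = 8500 ft.

8500 ft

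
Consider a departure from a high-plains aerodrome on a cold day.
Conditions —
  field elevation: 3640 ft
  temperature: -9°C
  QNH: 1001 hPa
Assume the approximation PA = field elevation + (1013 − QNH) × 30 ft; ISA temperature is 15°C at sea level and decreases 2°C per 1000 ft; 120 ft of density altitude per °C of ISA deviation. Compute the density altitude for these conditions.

Pressure altitude = 3640 + (1013 − 1001) × 30 = 3640 + (+360) = 4000 ft.
ISA temperature at 4000 ft = 15 − 2 × (4000/1000) = 7°C.
ISA deviation = -9 − 7 = -16°C.
Density altitude = 4000 + 120 × (-16) = 2080 ft.

2080 ft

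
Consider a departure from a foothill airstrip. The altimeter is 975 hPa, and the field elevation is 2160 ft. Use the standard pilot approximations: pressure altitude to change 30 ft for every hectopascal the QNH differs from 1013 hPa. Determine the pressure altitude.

3300 ft

Pressure correction = (1013 − 975) × 30 = +1140 ft.
Pressure altitude = 2160 + (+1140) = 3300 ft.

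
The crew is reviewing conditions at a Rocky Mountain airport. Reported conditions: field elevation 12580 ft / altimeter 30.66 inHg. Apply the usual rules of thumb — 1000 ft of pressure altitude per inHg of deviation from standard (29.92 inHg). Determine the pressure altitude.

Pressure correction = (29.92 − 30.66) × 1000 = -740 ft.
Pressure altitude = 12580 + (-740) = 11840 ft.

11840 ft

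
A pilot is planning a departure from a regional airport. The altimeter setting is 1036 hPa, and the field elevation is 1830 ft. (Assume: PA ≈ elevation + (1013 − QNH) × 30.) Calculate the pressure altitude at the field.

Pressure correction = (1013 − 1036) × 30 = -690 ft.
Pressure altitude = 1830 + (-690) = 1140 ft.

1140 ft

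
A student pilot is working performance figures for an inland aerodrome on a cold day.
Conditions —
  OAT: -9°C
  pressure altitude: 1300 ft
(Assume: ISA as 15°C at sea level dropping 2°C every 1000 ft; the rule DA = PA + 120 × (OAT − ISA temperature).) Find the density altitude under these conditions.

-1268 ft

ISA temperature at 1300 ft = 15 − 2 × (1300/1000) = 12.4°C.
ISA deviation = -9 − 12.4 = -21.4°C.
Density altitude = 1300 + 120 × (-21.4) = 1300 + (-2568) = -1268 ft.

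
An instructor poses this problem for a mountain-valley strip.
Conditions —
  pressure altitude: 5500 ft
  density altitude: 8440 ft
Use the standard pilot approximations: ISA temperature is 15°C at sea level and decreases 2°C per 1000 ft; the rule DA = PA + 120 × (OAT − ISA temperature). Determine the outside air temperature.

28.5°C

Density altitude − pressure altitude = 8440 − 5500 = +2940 ft.
At 120 ft/°C that is an ISA deviation of 2940/120 = +24.5°C.
ISA temperature at 5500 ft = 15 − 2 × (5500/1000) = 4°C.
OAT = ISA + deviation = 4 + (+24.5) = 28.5°C.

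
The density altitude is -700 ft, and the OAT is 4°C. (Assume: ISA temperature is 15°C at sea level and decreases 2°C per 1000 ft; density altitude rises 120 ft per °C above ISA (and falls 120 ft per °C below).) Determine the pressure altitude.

500 ft

DA = PA + 120 × (OAT − (15 − 2·PA/1000)) = PA + 120·OAT − 1800 + 0.24·PA = 1.24·PA + 120·OAT − 1800.
So 1.24·PA = -700 − 120 × 4 + 1800 = 620.
PA = 620 / 1.24 = 500 ft.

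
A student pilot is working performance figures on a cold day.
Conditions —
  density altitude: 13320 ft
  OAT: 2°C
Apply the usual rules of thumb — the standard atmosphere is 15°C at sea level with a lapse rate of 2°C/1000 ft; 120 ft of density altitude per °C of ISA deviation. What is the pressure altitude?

12000 ft

DA = PA + 120 × (OAT − (15 − 2·PA/1000)) = PA + 120·OAT − 1800 + 0.24·PA = 1.24·PA + 120·OAT − 1800.
So 1.24·PA = 13320 − 120 × 2 + 1800 = 14880.
PA = 14880 / 1.24 = 12000 ft.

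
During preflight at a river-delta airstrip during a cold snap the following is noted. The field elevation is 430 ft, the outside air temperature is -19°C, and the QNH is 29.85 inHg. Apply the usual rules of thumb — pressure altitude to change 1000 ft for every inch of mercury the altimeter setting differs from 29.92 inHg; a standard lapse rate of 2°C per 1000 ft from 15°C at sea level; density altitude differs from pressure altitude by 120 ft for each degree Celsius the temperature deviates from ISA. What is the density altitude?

-3460 ft

Pressure altitude = 430 + (29.92 − 29.85) × 1000 = 430 + (+70) = 500 ft.
ISA temperature at 500 ft = 15 − 2 × (500/1000) = 14°C.
ISA deviation = -19 − 14 = -33°C.
Density altitude = 500 + 120 × (-33) = -3460 ft.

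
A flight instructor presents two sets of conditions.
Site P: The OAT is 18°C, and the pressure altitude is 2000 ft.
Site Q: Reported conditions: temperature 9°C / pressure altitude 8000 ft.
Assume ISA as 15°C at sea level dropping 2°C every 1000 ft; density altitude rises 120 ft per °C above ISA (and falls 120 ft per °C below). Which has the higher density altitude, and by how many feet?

Site P: ISA temp = 11°C, deviation +7°C, DA = 2000 + 120 × 7 = 2840 ft.
Site Q: ISA temp = -1°C, deviation +10°C, DA = 8000 + 120 × 10 = 9200 ft.
Site Q is higher by 9200 − 2840 = 6360 ft.

Site Q by 6360 ft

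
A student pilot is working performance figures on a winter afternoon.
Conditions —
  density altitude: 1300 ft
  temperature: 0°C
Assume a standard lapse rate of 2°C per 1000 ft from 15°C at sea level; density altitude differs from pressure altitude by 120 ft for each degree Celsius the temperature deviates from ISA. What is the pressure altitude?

2500 ft

DA = PA + 120 × (OAT − (15 − 2·PA/1000)) = PA + 120·OAT − 1800 + 0.24·PA = 1.24·PA + 120·OAT − 1800.
So 1.24·PA = 1300 − 120 × 0 + 1800 = 3100.
PA = 3100 / 1.24 = 2500 ft.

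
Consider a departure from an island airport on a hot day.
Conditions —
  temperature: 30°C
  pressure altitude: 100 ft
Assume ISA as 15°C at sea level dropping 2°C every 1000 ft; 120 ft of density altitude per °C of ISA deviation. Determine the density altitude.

1924 ft

ISA temperature at 100 ft = 15 − 2 × (100/1000) = 14.8°C.
ISA deviation = 30 − 14.8 = +15.2°C.
Density altitude = 100 + 120 × (15.2) = 100 + (+1824) = 1924 ft.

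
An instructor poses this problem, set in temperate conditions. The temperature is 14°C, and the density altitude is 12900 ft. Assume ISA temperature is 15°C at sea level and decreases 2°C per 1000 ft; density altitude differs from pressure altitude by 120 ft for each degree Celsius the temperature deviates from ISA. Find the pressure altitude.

10500 ft

DA = PA + 120 × (OAT − (15 − 2·PA/1000)) = PA + 120·OAT − 1800 + 0.24·PA = 1.24·PA + 120·OAT − 1800.
So 1.24·PA = 12900 − 120 × 14 + 1800 = 13020.
PA = 13020 / 1.24 = 10500 ft.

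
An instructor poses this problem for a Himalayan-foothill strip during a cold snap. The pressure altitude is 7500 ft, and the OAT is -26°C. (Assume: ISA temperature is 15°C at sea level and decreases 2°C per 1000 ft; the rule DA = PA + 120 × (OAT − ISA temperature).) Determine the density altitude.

ISA temperature at 7500 ft = 15 − 2 × (7500/1000) = 0°C.
ISA deviation = -26 − 0 = -26°C.
Density altitude = 7500 + 120 × (-26) = 7500 + (-3120) = 4380 ft.

4380 ft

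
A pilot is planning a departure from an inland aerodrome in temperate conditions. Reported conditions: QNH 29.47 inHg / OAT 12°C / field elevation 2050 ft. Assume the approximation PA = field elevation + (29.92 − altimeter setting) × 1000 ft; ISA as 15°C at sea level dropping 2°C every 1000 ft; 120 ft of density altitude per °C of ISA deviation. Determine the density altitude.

2740 ft

Pressure altitude = 2050 + (29.92 − 29.47) × 1000 = 2050 + (+450) = 2500 ft.
ISA temperature at 2500 ft = 15 − 2 × (2500/1000) = 10°C.
ISA deviation = 12 − 10 = +2°C.
Density altitude = 2500 + 120 × (2) = 2740 ft.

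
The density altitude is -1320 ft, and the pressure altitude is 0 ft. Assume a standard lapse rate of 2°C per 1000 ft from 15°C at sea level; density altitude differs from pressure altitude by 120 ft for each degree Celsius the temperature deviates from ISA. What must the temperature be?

4°C

Density altitude − pressure altitude = -1320 − 0 = -1320 ft.
At 120 ft/°C that is an ISA deviation of -1320/120 = -11°C.
ISA temperature at 0 ft = 15 − 2 × (0/1000) = 15°C.
OAT = ISA + deviation = 15 + (-11) = 4°C.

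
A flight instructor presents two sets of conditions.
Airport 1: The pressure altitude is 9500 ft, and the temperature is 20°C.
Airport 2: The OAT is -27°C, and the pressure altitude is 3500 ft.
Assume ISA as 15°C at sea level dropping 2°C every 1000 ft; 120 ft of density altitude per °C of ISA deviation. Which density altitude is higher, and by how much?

Airport 1: ISA temp = -4°C, deviation +24°C, DA = 9500 + 120 × 24 = 12380 ft.
Airport 2: ISA temp = 8°C, deviation -35°C, DA = 3500 + 120 × (-35) = -700 ft.
Airport 1 is higher by 12380 − (-700) = 13080 ft.

Airport 1 by 13080 ft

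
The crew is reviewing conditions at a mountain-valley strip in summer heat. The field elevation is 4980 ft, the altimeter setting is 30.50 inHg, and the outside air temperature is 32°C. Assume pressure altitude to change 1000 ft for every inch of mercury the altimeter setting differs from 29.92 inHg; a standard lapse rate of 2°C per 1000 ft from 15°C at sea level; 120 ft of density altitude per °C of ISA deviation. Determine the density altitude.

Pressure altitude = 4980 + (29.92 − 30.50) × 1000 = 4980 + (-580) = 4400 ft.
ISA temperature at 4400 ft = 15 − 2 × (4400/1000) = 6.2°C.
ISA deviation = 32 − 6.2 = +25.8°C.
Density altitude = 4400 + 120 × (25.8) = 7496 ft.

7496 ft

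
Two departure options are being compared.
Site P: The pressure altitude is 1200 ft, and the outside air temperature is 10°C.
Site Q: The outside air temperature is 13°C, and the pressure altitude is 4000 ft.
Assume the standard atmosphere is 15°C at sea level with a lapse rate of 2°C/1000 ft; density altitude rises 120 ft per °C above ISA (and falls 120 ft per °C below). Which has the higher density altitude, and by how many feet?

Site P: ISA temp = 12.6°C, deviation -2.6°C, DA = 1200 + 120 × (-2.6) = 888 ft.
Site Q: ISA temp = 7°C, deviation +6°C, DA = 4000 + 120 × 6 = 4720 ft.
Site Q is higher by 4720 − 888 = 3832 ft.

Site Q by 3832 ft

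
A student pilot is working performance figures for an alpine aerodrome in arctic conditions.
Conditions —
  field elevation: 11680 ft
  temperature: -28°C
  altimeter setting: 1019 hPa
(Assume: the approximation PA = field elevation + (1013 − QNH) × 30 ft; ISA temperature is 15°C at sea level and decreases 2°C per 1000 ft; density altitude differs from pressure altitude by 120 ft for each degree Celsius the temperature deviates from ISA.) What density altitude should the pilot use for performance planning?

9100 ft

Pressure altitude = 11680 + (1013 − 1019) × 30 = 11680 + (-180) = 11500 ft.
ISA temperature at 11500 ft = 15 − 2 × (11500/1000) = -8°C.
ISA deviation = -28 − (-8) = -20°C.
Density altitude = 11500 + 120 × (-20) = 9100 ft.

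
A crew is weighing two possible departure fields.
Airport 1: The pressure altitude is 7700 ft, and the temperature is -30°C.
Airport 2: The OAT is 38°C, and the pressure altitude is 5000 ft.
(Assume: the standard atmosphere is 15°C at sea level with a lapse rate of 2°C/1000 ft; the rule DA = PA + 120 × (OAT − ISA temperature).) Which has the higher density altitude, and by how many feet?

Airport 2 by 4812 ft

Airport 1: ISA temp = -0.4°C, deviation -29.6°C, DA = 7700 + 120 × (-29.6) = 4148 ft.
Airport 2: ISA temp = 5°C, deviation +33°C, DA = 5000 + 120 × 33 = 8960 ft.
Airport 2 is higher by 8960 − 4148 = 4812 ft.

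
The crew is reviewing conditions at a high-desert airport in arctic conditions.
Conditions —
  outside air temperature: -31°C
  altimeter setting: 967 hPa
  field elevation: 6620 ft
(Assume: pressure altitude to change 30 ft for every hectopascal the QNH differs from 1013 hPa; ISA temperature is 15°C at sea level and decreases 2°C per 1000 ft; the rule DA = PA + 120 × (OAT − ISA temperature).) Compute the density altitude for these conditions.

4400 ft

Pressure altitude = 6620 + (1013 − 967) × 30 = 6620 + (+1380) = 8000 ft.
ISA temperature at 8000 ft = 15 − 2 × (8000/1000) = -1°C.
ISA deviation = -31 − (-1) = -30°C.
Density altitude = 8000 + 120 × (-30) = 4400 ft.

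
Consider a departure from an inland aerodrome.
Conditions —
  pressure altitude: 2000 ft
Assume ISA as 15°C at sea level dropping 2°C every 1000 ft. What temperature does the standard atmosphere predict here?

11°C

ISA temperature = 15 − 2 × (2000/1000) = 15 − 4 = 11°C.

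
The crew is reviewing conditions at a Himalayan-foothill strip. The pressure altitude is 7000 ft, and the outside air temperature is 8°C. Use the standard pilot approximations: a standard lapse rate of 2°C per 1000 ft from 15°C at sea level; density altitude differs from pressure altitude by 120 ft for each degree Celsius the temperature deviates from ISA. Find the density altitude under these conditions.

7840 ft

ISA temperature at 7000 ft = 15 − 2 × (7000/1000) = 1°C.
ISA deviation = 8 − 1 = +7°C.
Density altitude = 7000 + 120 × (7) = 7000 + (+840) = 7840 ft.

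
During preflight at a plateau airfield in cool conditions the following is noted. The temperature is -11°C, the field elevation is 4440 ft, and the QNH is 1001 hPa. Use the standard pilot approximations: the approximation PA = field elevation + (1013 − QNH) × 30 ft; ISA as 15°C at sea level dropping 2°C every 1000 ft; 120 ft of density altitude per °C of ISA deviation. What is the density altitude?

2832 ft

Pressure altitude = 4440 + (1013 − 1001) × 30 = 4440 + (+360) = 4800 ft.
ISA temperature at 4800 ft = 15 − 2 × (4800/1000) = 5.4°C.
ISA deviation = -11 − 5.4 = -16.4°C.
Density altitude = 4800 + 120 × (-16.4) = 2832 ft.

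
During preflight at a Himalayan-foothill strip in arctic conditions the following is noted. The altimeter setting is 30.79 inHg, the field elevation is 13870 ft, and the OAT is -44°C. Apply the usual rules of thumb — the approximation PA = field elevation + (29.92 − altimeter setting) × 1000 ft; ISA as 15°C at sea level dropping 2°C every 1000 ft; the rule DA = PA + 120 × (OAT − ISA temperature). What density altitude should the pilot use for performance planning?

Pressure altitude = 13870 + (29.92 − 30.79) × 1000 = 13870 + (-870) = 13000 ft.
ISA temperature at 13000 ft = 15 − 2 × (13000/1000) = -11°C.
ISA deviation = -44 − (-11) = -33°C.
Density altitude = 13000 + 120 × (-33) = 9040 ft.

9040 ft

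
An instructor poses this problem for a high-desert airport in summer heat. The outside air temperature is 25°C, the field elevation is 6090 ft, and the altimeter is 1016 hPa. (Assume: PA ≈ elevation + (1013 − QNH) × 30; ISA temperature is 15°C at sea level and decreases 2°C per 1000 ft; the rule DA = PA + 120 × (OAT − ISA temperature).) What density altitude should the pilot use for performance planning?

Pressure altitude = 6090 + (1013 − 1016) × 30 = 6090 + (-90) = 6000 ft.
ISA temperature at 6000 ft = 15 − 2 × (6000/1000) = 3°C.
ISA deviation = 25 − 3 = +22°C.
Density altitude = 6000 + 120 × (22) = 8640 ft.

8640 ft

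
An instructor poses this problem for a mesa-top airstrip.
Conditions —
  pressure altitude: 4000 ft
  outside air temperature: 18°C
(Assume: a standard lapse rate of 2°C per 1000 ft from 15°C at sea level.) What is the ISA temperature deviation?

ISA+11°C

ISA temperature at 4000 ft = 15 − 2 × (4000/1000) = 7°C.
Deviation = OAT − ISA = 18 − 7 = +11°C.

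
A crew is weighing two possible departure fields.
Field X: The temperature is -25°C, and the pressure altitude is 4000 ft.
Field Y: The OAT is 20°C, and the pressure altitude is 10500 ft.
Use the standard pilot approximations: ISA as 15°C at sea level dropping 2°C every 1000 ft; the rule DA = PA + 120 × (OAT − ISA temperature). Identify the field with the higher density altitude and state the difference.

Field X: ISA temp = 7°C, deviation -32°C, DA = 4000 + 120 × (-32) = 160 ft.
Field Y: ISA temp = -6°C, deviation +26°C, DA = 10500 + 120 × 26 = 13620 ft.
Field Y is higher by 13620 − 160 = 13460 ft.

Field Y by 13460 ft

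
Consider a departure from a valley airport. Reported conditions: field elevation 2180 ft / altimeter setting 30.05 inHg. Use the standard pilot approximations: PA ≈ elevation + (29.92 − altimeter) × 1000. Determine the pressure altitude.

2050 ft

Pressure correction = (29.92 − 30.05) × 1000 = -130 ft.
Pressure altitude = 2180 + (-130) = 2050 ft.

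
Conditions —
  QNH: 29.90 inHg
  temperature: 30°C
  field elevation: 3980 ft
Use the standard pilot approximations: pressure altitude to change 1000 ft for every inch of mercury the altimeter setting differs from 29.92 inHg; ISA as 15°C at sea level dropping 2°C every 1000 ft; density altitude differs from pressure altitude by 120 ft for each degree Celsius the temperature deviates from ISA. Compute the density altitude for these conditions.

Pressure altitude = 3980 + (29.92 − 29.90) × 1000 = 3980 + (+20) = 4000 ft.
ISA temperature at 4000 ft = 15 − 2 × (4000/1000) = 7°C.
ISA deviation = 30 − 7 = +23°C.
Density altitude = 4000 + 120 × (23) = 6760 ft.

6760 ft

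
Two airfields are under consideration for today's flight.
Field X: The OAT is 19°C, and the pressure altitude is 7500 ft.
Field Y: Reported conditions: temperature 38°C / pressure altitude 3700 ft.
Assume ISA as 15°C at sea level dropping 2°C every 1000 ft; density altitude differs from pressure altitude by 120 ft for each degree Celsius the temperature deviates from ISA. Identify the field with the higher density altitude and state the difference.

Field X: ISA temp = 0°C, deviation +19°C, DA = 7500 + 120 × 19 = 9780 ft.
Field Y: ISA temp = 7.6°C, deviation +30.4°C, DA = 3700 + 120 × 30.4 = 7348 ft.
Field X is higher by 9780 − 7348 = 2432 ft.

Field X by 2432 ft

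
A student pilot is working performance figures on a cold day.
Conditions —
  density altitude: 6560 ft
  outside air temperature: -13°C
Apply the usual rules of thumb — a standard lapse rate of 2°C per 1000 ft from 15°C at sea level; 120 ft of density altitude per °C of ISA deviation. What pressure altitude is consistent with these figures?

8000 ft

DA = PA + 120 × (OAT − (15 − 2·PA/1000)) = PA + 120·OAT − 1800 + 0.24·PA = 1.24·PA + 120·OAT − 1800.
So 1.24·PA = 6560 − 120 × (-13) + 1800 = 9920.
PA = 9920 / 1.24 = 8000 ft.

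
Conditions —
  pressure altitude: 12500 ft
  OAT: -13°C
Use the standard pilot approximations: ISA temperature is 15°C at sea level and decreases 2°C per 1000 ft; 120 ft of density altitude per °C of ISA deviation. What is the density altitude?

12140 ft

ISA temperature at 12500 ft = 15 − 2 × (12500/1000) = -10°C.
ISA deviation = -13 − (-10) = -3°C.
Density altitude = 12500 + 120 × (-3) = 12500 + (-360) = 12140 ft.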